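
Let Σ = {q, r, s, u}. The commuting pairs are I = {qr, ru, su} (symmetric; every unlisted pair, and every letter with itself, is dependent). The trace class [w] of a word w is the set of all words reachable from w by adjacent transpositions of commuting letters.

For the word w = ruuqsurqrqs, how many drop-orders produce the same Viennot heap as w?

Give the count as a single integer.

70

0(r) covers ∅
1(u) covers ∅
2(u) covers 1:u
3(q) covers 2:u
4(s) covers 0:r, 3:q
5(u) covers 3:q
6(r) covers 4:s
7(q) covers 4:s, 5:u
8(r) covers 6:r
9(q) covers 7:q
10(s) covers 8:r, 9:q
floor of heap: 0:r, 1:u
completions by unplaced set U, small U first (add the entries for U minus each lowest piece of U):
  |U|=1: {10}:1
  |U|=2: {8,10}:1  {9,10}:1
  |U|=3: {6,8,10}:1  {7,9,10}:1  {8,9,10}:2
  |U|=4: {5,7,9,10}:1  {6,8,9,10}:3  {7,8,9,10}:3
  |U|=5: {5,7,8,9,10}:4  {6,7,8,9,10}:6
  |U|=6: {4,6,7,8,9,10}:6  {5,6,7,8,9,10}:10
  |U|=7: {0,4,6,7,8,9,10}:6  {4,5,6,7,8,9,10}:16
  |U|=8: {0,4,5,6,7,8,9,10}:22  {3,4,5,6,7,8,9,10}:16
  |U|=9: {0,3,4,5,6,7,8,9,10}:38  {2,3,4,5,6,7,8,9,10}:16
  start at 0(r): 16
  start at 1(u): 54
sum over floor = 70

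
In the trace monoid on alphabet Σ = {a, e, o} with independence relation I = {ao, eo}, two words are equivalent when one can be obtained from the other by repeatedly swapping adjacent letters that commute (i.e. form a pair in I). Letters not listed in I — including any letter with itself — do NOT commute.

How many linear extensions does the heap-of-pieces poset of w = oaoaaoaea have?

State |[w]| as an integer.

84

#0=o has no predecessor
#1=a has no predecessor
#2=o depends on [0:o]
#3=a depends on [1:a]
#4=a depends on [3:a]
#5=o depends on [2:o]
#6=a depends on [4:a]
#7=e depends on [6:a]
#8=a depends on [7:e]
sources: [0:o, 1:a]
N(rest) = Σ N(rest − s) over sources s of rest; N(one piece) = 1:
  size 1 → [5]=1  [8]=1
  size 2 → [2,5]=1  [5,8]=2  [7,8]=1
  size 3 → [0,2,5]=1  [2,5,8]=3  [5,7,8]=3  [6,7,8]=1
  size 4 → [0,2,5,8]=4  [2,5,7,8]=6  [4,6,7,8]=1  [5,6,7,8]=4
  size 5 → [0,2,5,7,8]=10  [2,5,6,7,8]=10  [3,4,6,7,8]=1  [4,5,6,7,8]=5
  size 6 → [0,2,5,6,7,8]=20  [1,3,4,6,7,8]=1  [2,4,5,6,7,8]=15  [3,4,5,6,7,8]=6
  size 7 → [0,2,4,5,6,7,8]=35  [1,3,4,5,6,7,8]=7  [2,3,4,5,6,7,8]=21
  first=0(o) contributes 28
  first=1(a) contributes 56
|[w]| = 84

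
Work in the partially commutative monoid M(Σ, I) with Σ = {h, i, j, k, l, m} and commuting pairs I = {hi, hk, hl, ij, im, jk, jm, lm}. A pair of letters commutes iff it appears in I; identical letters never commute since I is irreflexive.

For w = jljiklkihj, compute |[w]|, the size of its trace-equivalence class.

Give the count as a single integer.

#0=j has no predecessor
#1=l depends on [0:j]
#2=j depends on [1:l]
#3=i depends on [1:l]
#4=k depends on [3:i]
#5=l depends on [2:j, 4:k]
#6=k depends on [5:l]
#7=i depends on [6:k]
#8=h depends on [2:j]
#9=j depends on [5:l, 8:h]
sources: [0:j]
N(rest) = Σ N(rest − s) over sources s of rest; N(one piece) = 1:
  size 1 → [7]=1  [9]=1
  size 2 → [6,7]=1  [7,9]=2  [8,9]=1
  size 3 → [6,7,9]=3  [7,8,9]=3
  size 4 → [5,6,7,9]=3  [6,7,8,9]=6
  size 5 → [4,5,6,7,9]=3  [5,6,7,8,9]=9
  size 6 → [2,5,6,7,8,9]=9  [3,4,5,6,7,9]=3  [4,5,6,7,8,9]=12
  size 7 → [2,4,5,6,7,8,9]=21  [3,4,5,6,7,8,9]=15
  size 8 → [2,3,4,5,6,7,8,9]=36
  first=0(j) contributes 36

36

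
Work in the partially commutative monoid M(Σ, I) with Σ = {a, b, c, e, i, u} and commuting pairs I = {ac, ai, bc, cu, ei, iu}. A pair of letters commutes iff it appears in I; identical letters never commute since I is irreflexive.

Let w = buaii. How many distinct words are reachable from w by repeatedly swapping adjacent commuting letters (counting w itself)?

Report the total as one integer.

6

#0=b has no predecessor
#1=u depends on [0:b]
#2=a depends on [1:u]
#3=i depends on [0:b]
#4=i depends on [3:i]
sources: [0:b]
N(rest) = Σ N(rest − s) over sources s of rest; N(one piece) = 1:
  size 1 → [2]=1  [4]=1
  size 2 → [1,2]=1  [2,4]=2  [3,4]=1
  size 3 → [1,2,4]=3  [2,3,4]=3
  first=0(b) contributes 6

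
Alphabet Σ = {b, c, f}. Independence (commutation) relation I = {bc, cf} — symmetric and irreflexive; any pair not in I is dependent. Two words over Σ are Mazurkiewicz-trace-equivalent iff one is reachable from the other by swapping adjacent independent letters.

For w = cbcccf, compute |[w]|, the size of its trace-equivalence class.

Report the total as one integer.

0(c) covers ∅
1(b) covers ∅
2(c) covers 0:c
3(c) covers 2:c
4(c) covers 3:c
5(f) covers 1:b
floor of heap: 0:c, 1:b
completions by unplaced set U, small U first (add the entries for U minus each lowest piece of U):
  |U|=1: {4}:1  {5}:1
  |U|=2: {1,5}:1  {3,4}:1  {4,5}:2
  |U|=3: {1,4,5}:3  {2,3,4}:1  {3,4,5}:3
  |U|=4: {0,2,3,4}:1  {1,3,4,5}:6  {2,3,4,5}:4
  start at 0(c): 10
  start at 1(b): 5
sum over floor = 15

15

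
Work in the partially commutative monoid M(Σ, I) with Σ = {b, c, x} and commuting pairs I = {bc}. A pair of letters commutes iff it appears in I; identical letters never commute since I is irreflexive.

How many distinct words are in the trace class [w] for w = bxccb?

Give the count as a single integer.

drop 0:b onto floor
drop 1:x onto {0:b}
drop 2:c onto {1:x}
drop 3:c onto {2:c}
drop 4:b onto {1:x}
ground layer = {0:b}
drop-orders for the pieces not yet dropped (sum over which currently-grounded one goes next):
  1 to go: {3} 1  {4} 1
  2 to go: {2,3} 1  {3,4} 2
  3 to go: {2,3,4} 3
  if 0:b drops first: 3 orders

3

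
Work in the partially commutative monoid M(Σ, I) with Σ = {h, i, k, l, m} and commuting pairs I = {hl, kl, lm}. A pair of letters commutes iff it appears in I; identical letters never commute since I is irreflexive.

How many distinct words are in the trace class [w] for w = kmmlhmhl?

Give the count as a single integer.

piece 0:k — minimal
piece 1:m rests on {0:k}
piece 2:m rests on {1:m}
piece 3:l — minimal
piece 4:h rests on {2:m}
piece 5:m rests on {4:h}
piece 6:h rests on {5:m}
piece 7:l rests on {3:l}
minimal pieces: {0:k, 3:l}
ways to finish when only these pieces remain (= sum over removing one remaining piece with nothing left below it):
  1 left: {6}→1  {7}→1
  2 left: {3,7}→1  {5,6}→1  {6,7}→2
  3 left: {3,6,7}→3  {4,5,6}→1  {5,6,7}→3
  4 left: {2,4,5,6}→1  {3,5,6,7}→6  {4,5,6,7}→4
  5 left: {1,2,4,5,6}→1  {2,4,5,6,7}→5  {3,4,5,6,7}→10
  6 left: {0,1,2,4,5,6}→1  {1,2,4,5,6,7}→6  {2,3,4,5,6,7}→15
  placing 0:k first → 21 extensions
  placing 3:l first → 7 extensions
total linear extensions = 28

28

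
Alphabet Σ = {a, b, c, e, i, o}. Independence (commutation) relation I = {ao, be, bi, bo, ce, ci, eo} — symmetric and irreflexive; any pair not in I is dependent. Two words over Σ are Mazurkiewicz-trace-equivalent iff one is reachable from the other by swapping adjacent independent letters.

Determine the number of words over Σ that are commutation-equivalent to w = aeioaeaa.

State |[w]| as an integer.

5

0(a) covers ∅
1(e) covers 0:a
2(i) covers 1:e
3(o) covers 2:i
4(a) covers 2:i
5(e) covers 4:a
6(a) covers 5:e
7(a) covers 6:a
floor of heap: 0:a
completions by unplaced set U, small U first (add the entries for U minus each lowest piece of U):
  |U|=1: {3}:1  {7}:1
  |U|=2: {3,7}:2  {6,7}:1
  |U|=3: {3,6,7}:3  {5,6,7}:1
  |U|=4: {3,5,6,7}:4  {4,5,6,7}:1
  |U|=5: {3,4,5,6,7}:5
  |U|=6: {2,3,4,5,6,7}:5
  start at 0(a): 5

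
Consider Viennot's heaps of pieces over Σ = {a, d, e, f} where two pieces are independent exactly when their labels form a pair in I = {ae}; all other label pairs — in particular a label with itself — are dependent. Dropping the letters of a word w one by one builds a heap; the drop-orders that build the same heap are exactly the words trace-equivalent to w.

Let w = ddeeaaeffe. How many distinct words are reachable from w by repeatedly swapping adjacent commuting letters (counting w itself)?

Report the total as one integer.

piece 0:d — minimal
piece 1:d rests on {0:d}
piece 2:e rests on {1:d}
piece 3:e rests on {2:e}
piece 4:a rests on {1:d}
piece 5:a rests on {4:a}
piece 6:e rests on {3:e}
piece 7:f rests on {5:a, 6:e}
piece 8:f rests on {7:f}
piece 9:e rests on {8:f}
minimal pieces: {0:d}
ways to finish when only these pieces remain (= sum over removing one remaining piece with nothing left below it):
  1 left: {9}→1
  2 left: {8,9}→1
  3 left: {7,8,9}→1
  4 left: {5,7,8,9}→1  {6,7,8,9}→1
  5 left: {3,6,7,8,9}→1  {4,5,7,8,9}→1  {5,6,7,8,9}→2
  6 left: {2,3,6,7,8,9}→1  {3,5,6,7,8,9}→3  {4,5,6,7,8,9}→3
  7 left: {2,3,5,6,7,8,9}→4  {3,4,5,6,7,8,9}→6
  8 left: {2,3,4,5,6,7,8,9}→10
  placing 0:d first → 10 extensions

10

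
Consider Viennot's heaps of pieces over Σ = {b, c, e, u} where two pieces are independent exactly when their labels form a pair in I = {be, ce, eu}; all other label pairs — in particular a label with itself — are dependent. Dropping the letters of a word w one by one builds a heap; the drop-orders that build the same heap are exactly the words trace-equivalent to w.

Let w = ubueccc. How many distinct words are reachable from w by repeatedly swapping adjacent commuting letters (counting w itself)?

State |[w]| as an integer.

0(u) covers ∅
1(b) covers 0:u
2(u) covers 1:b
3(e) covers ∅
4(c) covers 2:u
5(c) covers 4:c
6(c) covers 5:c
floor of heap: 0:u, 3:e
completions by unplaced set U, small U first (add the entries for U minus each lowest piece of U):
  |U|=1: {3}:1  {6}:1
  |U|=2: {3,6}:2  {5,6}:1
  |U|=3: {3,5,6}:3  {4,5,6}:1
  |U|=4: {2,4,5,6}:1  {3,4,5,6}:4
  |U|=5: {1,2,4,5,6}:1  {2,3,4,5,6}:5
  start at 0(u): 6
  start at 3(e): 1
sum over floor = 7

7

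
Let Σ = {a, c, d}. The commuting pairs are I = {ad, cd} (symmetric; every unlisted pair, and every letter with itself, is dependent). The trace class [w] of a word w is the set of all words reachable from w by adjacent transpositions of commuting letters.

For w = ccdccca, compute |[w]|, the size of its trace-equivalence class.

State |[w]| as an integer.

7

0(c) covers ∅
1(c) covers 0:c
2(d) covers ∅
3(c) covers 1:c
4(c) covers 3:c
5(c) covers 4:c
6(a) covers 5:c
floor of heap: 0:c, 2:d
completions by unplaced set U, small U first (add the entries for U minus each lowest piece of U):
  |U|=1: {2}:1  {6}:1
  |U|=2: {2,6}:2  {5,6}:1
  |U|=3: {2,5,6}:3  {4,5,6}:1
  |U|=4: {2,4,5,6}:4  {3,4,5,6}:1
  |U|=5: {1,3,4,5,6}:1  {2,3,4,5,6}:5
  start at 0(c): 6
  start at 2(d): 1
sum over floor = 7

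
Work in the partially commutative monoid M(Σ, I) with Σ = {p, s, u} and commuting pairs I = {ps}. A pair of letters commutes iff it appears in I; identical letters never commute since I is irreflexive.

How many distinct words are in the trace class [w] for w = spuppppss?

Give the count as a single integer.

drop 0:s onto floor
drop 1:p onto floor
drop 2:u onto {0:s, 1:p}
drop 3:p onto {2:u}
drop 4:p onto {3:p}
drop 5:p onto {4:p}
drop 6:p onto {5:p}
drop 7:s onto {2:u}
drop 8:s onto {7:s}
ground layer = {0:s, 1:p}
drop-orders for the pieces not yet dropped (sum over which currently-grounded one goes next):
  1 to go: {6} 1  {8} 1
  2 to go: {5,6} 1  {6,8} 2  {7,8} 1
  3 to go: {4,5,6} 1  {5,6,8} 3  {6,7,8} 3
  4 to go: {3,4,5,6} 1  {4,5,6,8} 4  {5,6,7,8} 6
  5 to go: {3,4,5,6,8} 5  {4,5,6,7,8} 10
  6 to go: {3,4,5,6,7,8} 15
  7 to go: {2,3,4,5,6,7,8} 15
  if 0:s drops first: 15 orders
  if 1:p drops first: 15 orders
heap linearizations: 30

30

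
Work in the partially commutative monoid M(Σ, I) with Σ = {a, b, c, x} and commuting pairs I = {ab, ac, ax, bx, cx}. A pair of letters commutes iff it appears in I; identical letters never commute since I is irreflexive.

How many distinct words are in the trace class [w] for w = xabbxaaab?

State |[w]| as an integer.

drop 0:x onto floor
drop 1:a onto floor
drop 2:b onto floor
drop 3:b onto {2:b}
drop 4:x onto {0:x}
drop 5:a onto {1:a}
drop 6:a onto {5:a}
drop 7:a onto {6:a}
drop 8:b onto {3:b}
ground layer = {0:x, 1:a, 2:b}
drop-orders for the pieces not yet dropped (sum over which currently-grounded one goes next):
  1 to go: {4} 1  {7} 1  {8} 1
  2 to go: {0,4} 1  {3,8} 1  {4,7} 2  {4,8} 2  {6,7} 1  {7,8} 2
  3 to go: {0,4,7} 3  {0,4,8} 3  {2,3,8} 1  {3,4,8} 3  {3,7,8} 3  {4,6,7} 3  {4,7,8} 6  {5,6,7} 1  {6,7,8} 3
  4 to go: {0,3,4,8} 6  {0,4,6,7} 6  {0,4,7,8} 12  {1,5,6,7} 1  {2,3,4,8} 4  {2,3,7,8} 4  {3,4,7,8} 12  {3,6,7,8} 6  {4,5,6,7} 4  {4,6,7,8} 12  {5,6,7,8} 4
  5 to go: {0,2,3,4,8} 10  {0,3,4,7,8} 30  {0,4,5,6,7} 10  {0,4,6,7,8} 30  {1,4,5,6,7} 5  {1,5,6,7,8} 5  {2,3,4,7,8} 20  {2,3,6,7,8} 10  {3,4,6,7,8} 30  {3,5,6,7,8} 10  {4,5,6,7,8} 20
  6 to go: {0,1,4,5,6,7} 15  {0,2,3,4,7,8} 60  {0,3,4,6,7,8} 90  {0,4,5,6,7,8} 60  {1,3,5,6,7,8} 15  {1,4,5,6,7,8} 30  {2,3,4,6,7,8} 60  {2,3,5,6,7,8} 20  {3,4,5,6,7,8} 60
  7 to go: {0,1,4,5,6,7,8} 105  {0,2,3,4,6,7,8} 210  {0,3,4,5,6,7,8} 210  {1,2,3,5,6,7,8} 35  {1,3,4,5,6,7,8} 105  {2,3,4,5,6,7,8} 140
  if 0:x drops first: 280 orders
  if 1:a drops first: 560 orders
  if 2:b drops first: 420 orders
heap linearizations: 1260

1260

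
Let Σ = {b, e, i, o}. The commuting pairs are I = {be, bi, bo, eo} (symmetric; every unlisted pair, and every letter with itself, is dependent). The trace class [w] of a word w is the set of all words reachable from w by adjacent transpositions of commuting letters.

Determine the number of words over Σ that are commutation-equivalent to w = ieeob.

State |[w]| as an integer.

15

0(i) covers ∅
1(e) covers 0:i
2(e) covers 1:e
3(o) covers 0:i
4(b) covers ∅
floor of heap: 0:i, 4:b
completions by unplaced set U, small U first (add the entries for U minus each lowest piece of U):
  |U|=1: {2}:1  {3}:1  {4}:1
  |U|=2: {1,2}:1  {2,3}:2  {2,4}:2  {3,4}:2
  |U|=3: {1,2,3}:3  {1,2,4}:3  {2,3,4}:6
  start at 0(i): 12
  start at 4(b): 3
sum over floor = 15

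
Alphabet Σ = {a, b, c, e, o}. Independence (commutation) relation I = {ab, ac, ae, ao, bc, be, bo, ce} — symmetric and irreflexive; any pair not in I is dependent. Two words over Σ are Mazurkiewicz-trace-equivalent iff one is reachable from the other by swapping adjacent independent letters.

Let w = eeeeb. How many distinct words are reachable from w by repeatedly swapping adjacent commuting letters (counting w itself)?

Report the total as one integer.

#0=e has no predecessor
#1=e depends on [0:e]
#2=e depends on [1:e]
#3=e depends on [2:e]
#4=b has no predecessor
sources: [0:e, 4:b]
N(rest) = Σ N(rest − s) over sources s of rest; N(one piece) = 1:
  size 1 → [3]=1  [4]=1
  size 2 → [2,3]=1  [3,4]=2
  size 3 → [1,2,3]=1  [2,3,4]=3
  first=0(e) contributes 4
  first=4(b) contributes 1
|[w]| = 5

5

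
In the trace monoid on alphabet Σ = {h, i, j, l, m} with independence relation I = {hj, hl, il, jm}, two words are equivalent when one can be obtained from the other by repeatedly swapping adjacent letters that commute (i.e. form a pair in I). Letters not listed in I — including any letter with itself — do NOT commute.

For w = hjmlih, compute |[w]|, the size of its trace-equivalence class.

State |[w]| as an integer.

9

piece 0:h — minimal
piece 1:j — minimal
piece 2:m rests on {0:h}
piece 3:l rests on {1:j, 2:m}
piece 4:i rests on {1:j, 2:m}
piece 5:h rests on {4:i}
minimal pieces: {0:h, 1:j}
ways to finish when only these pieces remain (= sum over removing one remaining piece with nothing left below it):
  1 left: {3}→1  {5}→1
  2 left: {3,5}→2  {4,5}→1
  3 left: {3,4,5}→3
  4 left: {1,3,4,5}→3  {2,3,4,5}→3
  placing 0:h first → 6 extensions
  placing 1:j first → 3 extensions
total linear extensions = 9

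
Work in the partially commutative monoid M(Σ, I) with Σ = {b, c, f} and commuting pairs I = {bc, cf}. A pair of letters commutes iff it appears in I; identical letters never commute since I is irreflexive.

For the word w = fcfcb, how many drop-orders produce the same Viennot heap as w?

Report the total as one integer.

#0=f has no predecessor
#1=c has no predecessor
#2=f depends on [0:f]
#3=c depends on [1:c]
#4=b depends on [2:f]
sources: [0:f, 1:c]
N(rest) = Σ N(rest − s) over sources s of rest; N(one piece) = 1:
  size 1 → [3]=1  [4]=1
  size 2 → [1,3]=1  [2,4]=1  [3,4]=2
  size 3 → [0,2,4]=1  [1,3,4]=3  [2,3,4]=3
  first=0(f) contributes 6
  first=1(c) contributes 4
|[w]| = 10

10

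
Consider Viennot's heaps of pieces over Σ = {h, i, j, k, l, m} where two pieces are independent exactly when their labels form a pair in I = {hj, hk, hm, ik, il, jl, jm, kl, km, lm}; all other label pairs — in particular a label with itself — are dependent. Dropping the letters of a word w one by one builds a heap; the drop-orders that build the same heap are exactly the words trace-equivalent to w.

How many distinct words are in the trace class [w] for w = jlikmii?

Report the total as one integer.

35

#0=j has no predecessor
#1=l has no predecessor
#2=i depends on [0:j]
#3=k depends on [0:j]
#4=m depends on [2:i]
#5=i depends on [4:m]
#6=i depends on [5:i]
sources: [0:j, 1:l]
N(rest) = Σ N(rest − s) over sources s of rest; N(one piece) = 1:
  size 1 → [1]=1  [3]=1  [6]=1
  size 2 → [1,3]=2  [1,6]=2  [3,6]=2  [5,6]=1
  size 3 → [1,3,6]=6  [1,5,6]=3  [3,5,6]=3  [4,5,6]=1
  size 4 → [1,3,5,6]=12  [1,4,5,6]=4  [2,4,5,6]=1  [3,4,5,6]=4
  size 5 → [1,2,4,5,6]=5  [1,3,4,5,6]=20  [2,3,4,5,6]=5
  first=0(j) contributes 30
  first=1(l) contributes 5
|[w]| = 35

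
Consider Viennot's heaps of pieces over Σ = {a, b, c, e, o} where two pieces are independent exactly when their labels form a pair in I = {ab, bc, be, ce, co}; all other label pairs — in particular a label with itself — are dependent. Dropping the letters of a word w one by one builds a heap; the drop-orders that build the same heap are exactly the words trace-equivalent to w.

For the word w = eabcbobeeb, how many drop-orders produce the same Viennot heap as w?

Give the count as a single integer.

drop 0:e onto floor
drop 1:a onto {0:e}
drop 2:b onto floor
drop 3:c onto {1:a}
drop 4:b onto {2:b}
drop 5:o onto {1:a, 4:b}
drop 6:b onto {5:o}
drop 7:e onto {5:o}
drop 8:e onto {7:e}
drop 9:b onto {6:b}
ground layer = {0:e, 2:b}
drop-orders for the pieces not yet dropped (sum over which currently-grounded one goes next):
  1 to go: {3} 1  {8} 1  {9} 1
  2 to go: {3,8} 2  {3,9} 2  {6,9} 1  {7,8} 1  {8,9} 2
  3 to go: {3,6,9} 3  {3,7,8} 3  {3,8,9} 6  {6,8,9} 3  {7,8,9} 3
  4 to go: {3,6,8,9} 12  {3,7,8,9} 12  {6,7,8,9} 6
  5 to go: {3,6,7,8,9} 30  {5,6,7,8,9} 6
  6 to go: {3,5,6,7,8,9} 36  {4,5,6,7,8,9} 6
  7 to go: {1,3,5,6,7,8,9} 36  {2,4,5,6,7,8,9} 6  {3,4,5,6,7,8,9} 42
  8 to go: {0,1,3,5,6,7,8,9} 36  {1,3,4,5,6,7,8,9} 78  {2,3,4,5,6,7,8,9} 48
  if 0:e drops first: 126 orders
  if 2:b drops first: 114 orders
heap linearizations: 240

240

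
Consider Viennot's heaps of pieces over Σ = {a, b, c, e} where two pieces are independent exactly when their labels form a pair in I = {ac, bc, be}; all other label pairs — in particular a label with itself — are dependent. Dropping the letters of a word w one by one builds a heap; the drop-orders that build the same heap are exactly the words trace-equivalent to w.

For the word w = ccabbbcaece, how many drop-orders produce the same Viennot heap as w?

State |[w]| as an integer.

56

#0=c has no predecessor
#1=c depends on [0:c]
#2=a has no predecessor
#3=b depends on [2:a]
#4=b depends on [3:b]
#5=b depends on [4:b]
#6=c depends on [1:c]
#7=a depends on [5:b]
#8=e depends on [6:c, 7:a]
#9=c depends on [8:e]
#10=e depends on [9:c]
sources: [0:c, 2:a]
N(rest) = Σ N(rest − s) over sources s of rest; N(one piece) = 1:
  size 1 → [10]=1
  size 2 → [9,10]=1
  size 3 → [8,9,10]=1
  size 4 → [6,8,9,10]=1  [7,8,9,10]=1
  size 5 → [1,6,8,9,10]=1  [5,7,8,9,10]=1  [6,7,8,9,10]=2
  size 6 → [0,1,6,8,9,10]=1  [1,6,7,8,9,10]=3  [4,5,7,8,9,10]=1  [5,6,7,8,9,10]=3
  size 7 → [0,1,6,7,8,9,10]=4  [1,5,6,7,8,9,10]=6  [3,4,5,7,8,9,10]=1  [4,5,6,7,8,9,10]=4
  size 8 → [0,1,5,6,7,8,9,10]=10  [1,4,5,6,7,8,9,10]=10  [2,3,4,5,7,8,9,10]=1  [3,4,5,6,7,8,9,10]=5
  size 9 → [0,1,4,5,6,7,8,9,10]=20  [1,3,4,5,6,7,8,9,10]=15  [2,3,4,5,6,7,8,9,10]=6
  first=0(c) contributes 21
  first=2(a) contributes 35
|[w]| = 56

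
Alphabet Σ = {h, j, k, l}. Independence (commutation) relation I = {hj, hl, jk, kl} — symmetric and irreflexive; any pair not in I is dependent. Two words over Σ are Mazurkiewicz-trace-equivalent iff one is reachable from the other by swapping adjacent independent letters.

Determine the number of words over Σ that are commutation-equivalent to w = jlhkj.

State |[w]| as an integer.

10

0(j) covers ∅
1(l) covers 0:j
2(h) covers ∅
3(k) covers 2:h
4(j) covers 1:l
floor of heap: 0:j, 2:h
completions by unplaced set U, small U first (add the entries for U minus each lowest piece of U):
  |U|=1: {3}:1  {4}:1
  |U|=2: {1,4}:1  {2,3}:1  {3,4}:2
  |U|=3: {0,1,4}:1  {1,3,4}:3  {2,3,4}:3
  start at 0(j): 6
  start at 2(h): 4
sum over floor = 10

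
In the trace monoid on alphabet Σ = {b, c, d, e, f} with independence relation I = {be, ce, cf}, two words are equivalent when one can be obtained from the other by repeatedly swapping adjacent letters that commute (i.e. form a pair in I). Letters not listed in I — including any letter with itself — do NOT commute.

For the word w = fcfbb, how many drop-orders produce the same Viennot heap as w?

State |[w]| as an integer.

0(f) covers ∅
1(c) covers ∅
2(f) covers 0:f
3(b) covers 1:c, 2:f
4(b) covers 3:b
floor of heap: 0:f, 1:c
completions by unplaced set U, small U first (add the entries for U minus each lowest piece of U):
  |U|=1: {4}:1
  |U|=2: {3,4}:1
  |U|=3: {1,3,4}:1  {2,3,4}:1
  start at 0(f): 2
  start at 1(c): 1
sum over floor = 3

3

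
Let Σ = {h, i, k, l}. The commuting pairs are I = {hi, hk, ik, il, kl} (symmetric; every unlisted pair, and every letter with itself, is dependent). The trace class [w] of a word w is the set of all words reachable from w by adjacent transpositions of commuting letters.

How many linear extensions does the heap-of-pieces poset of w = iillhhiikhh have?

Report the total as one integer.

2310

#0=i has no predecessor
#1=i depends on [0:i]
#2=l has no predecessor
#3=l depends on [2:l]
#4=h depends on [3:l]
#5=h depends on [4:h]
#6=i depends on [1:i]
#7=i depends on [6:i]
#8=k has no predecessor
#9=h depends on [5:h]
#10=h depends on [9:h]
sources: [0:i, 2:l, 8:k]
N(rest) = Σ N(rest − s) over sources s of rest; N(one piece) = 1:
  size 1 → [7]=1  [8]=1  [10]=1
  size 2 → [6,7]=1  [7,8]=2  [7,10]=2  [8,10]=2  [9,10]=1
  size 3 → [1,6,7]=1  [5,9,10]=1  [6,7,8]=3  [6,7,10]=3  [7,8,10]=6  [7,9,10]=3  [8,9,10]=3
  size 4 → [0,1,6,7]=1  [1,6,7,8]=4  [1,6,7,10]=4  [4,5,9,10]=1  [5,7,9,10]=4  [5,8,9,10]=4  [6,7,8,10]=12  [6,7,9,10]=6  [7,8,9,10]=12
  size 5 → [0,1,6,7,8]=5  [0,1,6,7,10]=5  [1,6,7,8,10]=20  [1,6,7,9,10]=10  [3,4,5,9,10]=1  [4,5,7,9,10]=5  [4,5,8,9,10]=5  [5,6,7,9,10]=10  [5,7,8,9,10]=20  [6,7,8,9,10]=30
  size 6 → [0,1,6,7,8,10]=30  [0,1,6,7,9,10]=15  [1,5,6,7,9,10]=20  [1,6,7,8,9,10]=60  [2,3,4,5,9,10]=1  [3,4,5,7,9,10]=6  [3,4,5,8,9,10]=6  [4,5,6,7,9,10]=15  [4,5,7,8,9,10]=30  [5,6,7,8,9,10]=60
  size 7 → [0,1,5,6,7,9,10]=35  [0,1,6,7,8,9,10]=105  [1,4,5,6,7,9,10]=35  [1,5,6,7,8,9,10]=140  [2,3,4,5,7,9,10]=7  [2,3,4,5,8,9,10]=7  [3,4,5,6,7,9,10]=21  [3,4,5,7,8,9,10]=42  [4,5,6,7,8,9,10]=105
  size 8 → [0,1,4,5,6,7,9,10]=70  [0,1,5,6,7,8,9,10]=280  [1,3,4,5,6,7,9,10]=56  [1,4,5,6,7,8,9,10]=280  [2,3,4,5,6,7,9,10]=28  [2,3,4,5,7,8,9,10]=56  [3,4,5,6,7,8,9,10]=168
  size 9 → [0,1,3,4,5,6,7,9,10]=126  [0,1,4,5,6,7,8,9,10]=630  [1,2,3,4,5,6,7,9,10]=84  [1,3,4,5,6,7,8,9,10]=504  [2,3,4,5,6,7,8,9,10]=252
  first=0(i) contributes 840
  first=2(l) contributes 1260
  first=8(k) contributes 210
|[w]| = 2310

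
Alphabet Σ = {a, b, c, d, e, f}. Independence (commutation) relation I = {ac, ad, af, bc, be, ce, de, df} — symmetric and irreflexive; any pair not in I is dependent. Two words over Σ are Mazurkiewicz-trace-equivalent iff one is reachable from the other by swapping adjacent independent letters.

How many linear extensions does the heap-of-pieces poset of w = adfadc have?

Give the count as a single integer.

45

#0=a has no predecessor
#1=d has no predecessor
#2=f has no predecessor
#3=a depends on [0:a]
#4=d depends on [1:d]
#5=c depends on [2:f, 4:d]
sources: [0:a, 1:d, 2:f]
N(rest) = Σ N(rest − s) over sources s of rest; N(one piece) = 1:
  size 1 → [3]=1  [5]=1
  size 2 → [0,3]=1  [2,5]=1  [3,5]=2  [4,5]=1
  size 3 → [0,3,5]=3  [1,4,5]=1  [2,3,5]=3  [2,4,5]=2  [3,4,5]=3
  size 4 → [0,2,3,5]=6  [0,3,4,5]=6  [1,2,4,5]=3  [1,3,4,5]=4  [2,3,4,5]=8
  first=0(a) contributes 15
  first=1(d) contributes 20
  first=2(f) contributes 10
|[w]| = 45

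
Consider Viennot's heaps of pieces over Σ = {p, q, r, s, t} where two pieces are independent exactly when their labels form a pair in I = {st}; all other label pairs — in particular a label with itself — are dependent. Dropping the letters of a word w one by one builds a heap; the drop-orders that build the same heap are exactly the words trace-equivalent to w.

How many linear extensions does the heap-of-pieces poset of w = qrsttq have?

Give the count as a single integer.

3

#0=q has no predecessor
#1=r depends on [0:q]
#2=s depends on [1:r]
#3=t depends on [1:r]
#4=t depends on [3:t]
#5=q depends on [2:s, 4:t]
sources: [0:q]
N(rest) = Σ N(rest − s) over sources s of rest; N(one piece) = 1:
  size 1 → [5]=1
  size 2 → [2,5]=1  [4,5]=1
  size 3 → [2,4,5]=2  [3,4,5]=1
  size 4 → [2,3,4,5]=3
  first=0(q) contributes 3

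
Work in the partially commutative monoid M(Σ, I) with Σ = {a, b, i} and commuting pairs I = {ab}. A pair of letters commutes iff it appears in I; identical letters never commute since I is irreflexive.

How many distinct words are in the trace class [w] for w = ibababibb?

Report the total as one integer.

0(i) covers ∅
1(b) covers 0:i
2(a) covers 0:i
3(b) covers 1:b
4(a) covers 2:a
5(b) covers 3:b
6(i) covers 4:a, 5:b
7(b) covers 6:i
8(b) covers 7:b
floor of heap: 0:i
completions by unplaced set U, small U first (add the entries for U minus each lowest piece of U):
  |U|=1: {8}:1
  |U|=2: {7,8}:1
  |U|=3: {6,7,8}:1
  |U|=4: {4,6,7,8}:1  {5,6,7,8}:1
  |U|=5: {2,4,6,7,8}:1  {3,5,6,7,8}:1  {4,5,6,7,8}:2
  |U|=6: {1,3,5,6,7,8}:1  {2,4,5,6,7,8}:3  {3,4,5,6,7,8}:3
  |U|=7: {1,3,4,5,6,7,8}:4  {2,3,4,5,6,7,8}:6
  start at 0(i): 10

10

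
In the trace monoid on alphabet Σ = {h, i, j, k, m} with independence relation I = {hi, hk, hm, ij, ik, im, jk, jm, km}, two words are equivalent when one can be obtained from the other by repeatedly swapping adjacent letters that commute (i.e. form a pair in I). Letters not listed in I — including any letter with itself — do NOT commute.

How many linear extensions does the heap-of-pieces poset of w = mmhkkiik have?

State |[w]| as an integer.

drop 0:m onto floor
drop 1:m onto {0:m}
drop 2:h onto floor
drop 3:k onto floor
drop 4:k onto {3:k}
drop 5:i onto floor
drop 6:i onto {5:i}
drop 7:k onto {4:k}
ground layer = {0:m, 2:h, 3:k, 5:i}
drop-orders for the pieces not yet dropped (sum over which currently-grounded one goes next):
  1 to go: {1} 1  {2} 1  {6} 1  {7} 1
  2 to go: {0,1} 1  {1,2} 2  {1,6} 2  {1,7} 2  {2,6} 2  {2,7} 2  {4,7} 1  {5,6} 1  {6,7} 2
  3 to go: {0,1,2} 3  {0,1,6} 3  {0,1,7} 3  {1,2,6} 6  {1,2,7} 6  {1,4,7} 3  {1,5,6} 3  {1,6,7} 6  {2,4,7} 3  {2,5,6} 3  {2,6,7} 6  {3,4,7} 1  {4,6,7} 3  {5,6,7} 3
  4 to go: {0,1,2,6} 12  {0,1,2,7} 12  {0,1,4,7} 6  {0,1,5,6} 6  {0,1,6,7} 12  {1,2,4,7} 12  {1,2,5,6} 12  {1,2,6,7} 24  {1,3,4,7} 4  {1,4,6,7} 12  {1,5,6,7} 12  {2,3,4,7} 4  {2,4,6,7} 12  {2,5,6,7} 12  {3,4,6,7} 4  {4,5,6,7} 6
  5 to go: {0,1,2,4,7} 30  {0,1,2,5,6} 30  {0,1,2,6,7} 60  {0,1,3,4,7} 10  {0,1,4,6,7} 30  {0,1,5,6,7} 30  {1,2,3,4,7} 20  {1,2,4,6,7} 60  {1,2,5,6,7} 60  {1,3,4,6,7} 20  {1,4,5,6,7} 30  {2,3,4,6,7} 20  {2,4,5,6,7} 30  {3,4,5,6,7} 10
  6 to go: {0,1,2,3,4,7} 60  {0,1,2,4,6,7} 180  {0,1,2,5,6,7} 180  {0,1,3,4,6,7} 60  {0,1,4,5,6,7} 90  {1,2,3,4,6,7} 120  {1,2,4,5,6,7} 180  {1,3,4,5,6,7} 60  {2,3,4,5,6,7} 60
  if 0:m drops first: 420 orders
  if 2:h drops first: 210 orders
  if 3:k drops first: 630 orders
  if 5:i drops first: 420 orders
heap linearizations: 1680

1680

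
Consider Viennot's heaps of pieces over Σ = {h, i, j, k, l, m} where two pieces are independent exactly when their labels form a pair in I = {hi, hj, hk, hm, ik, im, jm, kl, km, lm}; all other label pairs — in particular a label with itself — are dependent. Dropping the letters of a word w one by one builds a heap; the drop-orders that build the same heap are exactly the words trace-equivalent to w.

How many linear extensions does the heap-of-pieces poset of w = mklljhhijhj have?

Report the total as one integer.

0(m) covers ∅
1(k) covers ∅
2(l) covers ∅
3(l) covers 2:l
4(j) covers 1:k, 3:l
5(h) covers 3:l
6(h) covers 5:h
7(i) covers 4:j
8(j) covers 7:i
9(h) covers 6:h
10(j) covers 8:j
floor of heap: 0:m, 1:k, 2:l
completions by unplaced set U, small U first (add the entries for U minus each lowest piece of U):
  |U|=1: {0}:1  {9}:1  {10}:1
  |U|=2: {0,9}:2  {0,10}:2  {6,9}:1  {8,10}:1  {9,10}:2
  |U|=3: {0,6,9}:3  {0,8,10}:3  {0,9,10}:6  {5,6,9}:1  {6,9,10}:3  {7,8,10}:1  {8,9,10}:3
  |U|=4: {0,5,6,9}:4  {0,6,9,10}:12  {0,7,8,10}:4  {0,8,9,10}:12  {4,7,8,10}:1  {5,6,9,10}:4  {6,8,9,10}:6  {7,8,9,10}:4
  |U|=5: {0,4,7,8,10}:5  {0,5,6,9,10}:20  {0,6,8,9,10}:30  {0,7,8,9,10}:20  {1,4,7,8,10}:1  {4,7,8,9,10}:5  {5,6,8,9,10}:10  {6,7,8,9,10}:10
  |U|=6: {0,1,4,7,8,10}:6  {0,4,7,8,9,10}:30  {0,5,6,8,9,10}:60  {0,6,7,8,9,10}:60  {1,4,7,8,9,10}:6  {4,6,7,8,9,10}:15  {5,6,7,8,9,10}:20
  |U|=7: {0,1,4,7,8,9,10}:42  {0,4,6,7,8,9,10}:105  {0,5,6,7,8,9,10}:140  {1,4,6,7,8,9,10}:21  {4,5,6,7,8,9,10}:35
  |U|=8: {0,1,4,6,7,8,9,10}:168  {0,4,5,6,7,8,9,10}:280  {1,4,5,6,7,8,9,10}:56  {3,4,5,6,7,8,9,10}:35
  |U|=9: {0,1,4,5,6,7,8,9,10}:504  {0,3,4,5,6,7,8,9,10}:315  {1,3,4,5,6,7,8,9,10}:91  {2,3,4,5,6,7,8,9,10}:35
  start at 0(m): 126
  start at 1(k): 350
  start at 2(l): 910
sum over floor = 1386

1386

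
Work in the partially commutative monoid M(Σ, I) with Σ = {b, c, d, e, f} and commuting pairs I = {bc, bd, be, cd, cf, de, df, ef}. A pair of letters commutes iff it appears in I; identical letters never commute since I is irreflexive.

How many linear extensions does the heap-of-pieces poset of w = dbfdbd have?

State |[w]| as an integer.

drop 0:d onto floor
drop 1:b onto floor
drop 2:f onto {1:b}
drop 3:d onto {0:d}
drop 4:b onto {2:f}
drop 5:d onto {3:d}
ground layer = {0:d, 1:b}
drop-orders for the pieces not yet dropped (sum over which currently-grounded one goes next):
  1 to go: {4} 1  {5} 1
  2 to go: {2,4} 1  {3,5} 1  {4,5} 2
  3 to go: {0,3,5} 1  {1,2,4} 1  {2,4,5} 3  {3,4,5} 3
  4 to go: {0,3,4,5} 4  {1,2,4,5} 4  {2,3,4,5} 6
  if 0:d drops first: 10 orders
  if 1:b drops first: 10 orders
heap linearizations: 20

20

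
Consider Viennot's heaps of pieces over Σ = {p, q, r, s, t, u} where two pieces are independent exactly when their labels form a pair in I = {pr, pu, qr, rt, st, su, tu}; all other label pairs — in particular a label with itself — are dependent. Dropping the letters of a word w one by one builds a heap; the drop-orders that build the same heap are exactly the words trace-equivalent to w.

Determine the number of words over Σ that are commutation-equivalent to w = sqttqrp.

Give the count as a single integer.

6

#0=s has no predecessor
#1=q depends on [0:s]
#2=t depends on [1:q]
#3=t depends on [2:t]
#4=q depends on [3:t]
#5=r depends on [0:s]
#6=p depends on [4:q]
sources: [0:s]
N(rest) = Σ N(rest − s) over sources s of rest; N(one piece) = 1:
  size 1 → [5]=1  [6]=1
  size 2 → [4,6]=1  [5,6]=2
  size 3 → [3,4,6]=1  [4,5,6]=3
  size 4 → [2,3,4,6]=1  [3,4,5,6]=4
  size 5 → [1,2,3,4,6]=1  [2,3,4,5,6]=5
  first=0(s) contributes 6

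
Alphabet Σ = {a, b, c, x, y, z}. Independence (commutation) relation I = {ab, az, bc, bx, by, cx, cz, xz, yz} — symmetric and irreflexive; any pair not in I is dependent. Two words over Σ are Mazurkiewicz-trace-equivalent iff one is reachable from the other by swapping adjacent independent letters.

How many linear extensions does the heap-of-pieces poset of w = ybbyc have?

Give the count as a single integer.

drop 0:y onto floor
drop 1:b onto floor
drop 2:b onto {1:b}
drop 3:y onto {0:y}
drop 4:c onto {3:y}
ground layer = {0:y, 1:b}
drop-orders for the pieces not yet dropped (sum over which currently-grounded one goes next):
  1 to go: {2} 1  {4} 1
  2 to go: {1,2} 1  {2,4} 2  {3,4} 1
  3 to go: {0,3,4} 1  {1,2,4} 3  {2,3,4} 3
  if 0:y drops first: 6 orders
  if 1:b drops first: 4 orders
heap linearizations: 10

10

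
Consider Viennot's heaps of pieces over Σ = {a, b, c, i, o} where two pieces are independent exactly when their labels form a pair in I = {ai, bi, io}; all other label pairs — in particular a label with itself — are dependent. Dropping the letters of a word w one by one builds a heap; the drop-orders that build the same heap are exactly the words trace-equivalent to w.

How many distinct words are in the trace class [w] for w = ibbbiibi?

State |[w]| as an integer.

piece 0:i — minimal
piece 1:b — minimal
piece 2:b rests on {1:b}
piece 3:b rests on {2:b}
piece 4:i rests on {0:i}
piece 5:i rests on {4:i}
piece 6:b rests on {3:b}
piece 7:i rests on {5:i}
minimal pieces: {0:i, 1:b}
ways to finish when only these pieces remain (= sum over removing one remaining piece with nothing left below it):
  1 left: {6}→1  {7}→1
  2 left: {3,6}→1  {5,7}→1  {6,7}→2
  3 left: {2,3,6}→1  {3,6,7}→3  {4,5,7}→1  {5,6,7}→3
  4 left: {0,4,5,7}→1  {1,2,3,6}→1  {2,3,6,7}→4  {3,5,6,7}→6  {4,5,6,7}→4
  5 left: {0,4,5,6,7}→5  {1,2,3,6,7}→5  {2,3,5,6,7}→10  {3,4,5,6,7}→10
  6 left: {0,3,4,5,6,7}→15  {1,2,3,5,6,7}→15  {2,3,4,5,6,7}→20
  placing 0:i first → 35 extensions
  placing 1:b first → 35 extensions
total linear extensions = 70

70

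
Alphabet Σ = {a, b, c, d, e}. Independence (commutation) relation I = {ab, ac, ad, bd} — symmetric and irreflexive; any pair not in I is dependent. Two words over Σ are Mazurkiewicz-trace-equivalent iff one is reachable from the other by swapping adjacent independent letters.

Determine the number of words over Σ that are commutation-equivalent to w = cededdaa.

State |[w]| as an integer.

#0=c has no predecessor
#1=e depends on [0:c]
#2=d depends on [1:e]
#3=e depends on [2:d]
#4=d depends on [3:e]
#5=d depends on [4:d]
#6=a depends on [3:e]
#7=a depends on [6:a]
sources: [0:c]
N(rest) = Σ N(rest − s) over sources s of rest; N(one piece) = 1:
  size 1 → [5]=1  [7]=1
  size 2 → [4,5]=1  [5,7]=2  [6,7]=1
  size 3 → [4,5,7]=3  [5,6,7]=3
  size 4 → [4,5,6,7]=6
  size 5 → [3,4,5,6,7]=6
  size 6 → [2,3,4,5,6,7]=6
  first=0(c) contributes 6

6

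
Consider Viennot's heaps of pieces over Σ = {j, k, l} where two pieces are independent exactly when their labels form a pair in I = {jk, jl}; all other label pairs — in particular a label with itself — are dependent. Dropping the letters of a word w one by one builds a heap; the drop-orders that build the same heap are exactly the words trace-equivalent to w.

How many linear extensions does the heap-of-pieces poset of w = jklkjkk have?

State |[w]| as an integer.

drop 0:j onto floor
drop 1:k onto floor
drop 2:l onto {1:k}
drop 3:k onto {2:l}
drop 4:j onto {0:j}
drop 5:k onto {3:k}
drop 6:k onto {5:k}
ground layer = {0:j, 1:k}
drop-orders for the pieces not yet dropped (sum over which currently-grounded one goes next):
  1 to go: {4} 1  {6} 1
  2 to go: {0,4} 1  {4,6} 2  {5,6} 1
  3 to go: {0,4,6} 3  {3,5,6} 1  {4,5,6} 3
  4 to go: {0,4,5,6} 6  {2,3,5,6} 1  {3,4,5,6} 4
  5 to go: {0,3,4,5,6} 10  {1,2,3,5,6} 1  {2,3,4,5,6} 5
  if 0:j drops first: 6 orders
  if 1:k drops first: 15 orders
heap linearizations: 21

21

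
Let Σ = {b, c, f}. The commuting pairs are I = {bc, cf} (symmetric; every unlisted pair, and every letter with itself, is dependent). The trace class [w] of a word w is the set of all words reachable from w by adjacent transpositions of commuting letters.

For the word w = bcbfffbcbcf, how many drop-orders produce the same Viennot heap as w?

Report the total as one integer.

165

0(b) covers ∅
1(c) covers ∅
2(b) covers 0:b
3(f) covers 2:b
4(f) covers 3:f
5(f) covers 4:f
6(b) covers 5:f
7(c) covers 1:c
8(b) covers 6:b
9(c) covers 7:c
10(f) covers 8:b
floor of heap: 0:b, 1:c
completions by unplaced set U, small U first (add the entries for U minus each lowest piece of U):
  |U|=1: {9}:1  {10}:1
  |U|=2: {7,9}:1  {8,10}:1  {9,10}:2
  |U|=3: {1,7,9}:1  {6,8,10}:1  {7,9,10}:3  {8,9,10}:3
  |U|=4: {1,7,9,10}:4  {5,6,8,10}:1  {6,8,9,10}:4  {7,8,9,10}:6
  |U|=5: {1,7,8,9,10}:10  {4,5,6,8,10}:1  {5,6,8,9,10}:5  {6,7,8,9,10}:10
  |U|=6: {1,6,7,8,9,10}:20  {3,4,5,6,8,10}:1  {4,5,6,8,9,10}:6  {5,6,7,8,9,10}:15
  |U|=7: {1,5,6,7,8,9,10}:35  {2,3,4,5,6,8,10}:1  {3,4,5,6,8,9,10}:7  {4,5,6,7,8,9,10}:21
  |U|=8: {0,2,3,4,5,6,8,10}:1  {1,4,5,6,7,8,9,10}:56  {2,3,4,5,6,8,9,10}:8  {3,4,5,6,7,8,9,10}:28
  |U|=9: {0,2,3,4,5,6,8,9,10}:9  {1,3,4,5,6,7,8,9,10}:84  {2,3,4,5,6,7,8,9,10}:36
  start at 0(b): 120
  start at 1(c): 45
sum over floor = 165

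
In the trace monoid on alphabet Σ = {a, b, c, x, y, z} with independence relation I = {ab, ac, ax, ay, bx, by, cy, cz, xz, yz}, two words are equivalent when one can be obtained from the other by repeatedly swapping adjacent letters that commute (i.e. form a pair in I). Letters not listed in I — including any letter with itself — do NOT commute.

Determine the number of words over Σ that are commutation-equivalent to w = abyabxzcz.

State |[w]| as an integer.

0(a) covers ∅
1(b) covers ∅
2(y) covers ∅
3(a) covers 0:a
4(b) covers 1:b
5(x) covers 2:y
6(z) covers 3:a, 4:b
7(c) covers 4:b, 5:x
8(z) covers 6:z
floor of heap: 0:a, 1:b, 2:y
completions by unplaced set U, small U first (add the entries for U minus each lowest piece of U):
  |U|=1: {7}:1  {8}:1
  |U|=2: {5,7}:1  {6,8}:1  {7,8}:2
  |U|=3: {2,5,7}:1  {3,6,8}:1  {5,7,8}:3  {6,7,8}:3
  |U|=4: {0,3,6,8}:1  {2,5,7,8}:4  {3,6,7,8}:4  {4,6,7,8}:3  {5,6,7,8}:6
  |U|=5: {0,3,6,7,8}:5  {1,4,6,7,8}:3  {2,5,6,7,8}:10  {3,4,6,7,8}:7  {3,5,6,7,8}:10  {4,5,6,7,8}:9
  |U|=6: {0,3,4,6,7,8}:12  {0,3,5,6,7,8}:15  {1,3,4,6,7,8}:10  {1,4,5,6,7,8}:12  {2,3,5,6,7,8}:20  {2,4,5,6,7,8}:19  {3,4,5,6,7,8}:26
  |U|=7: {0,1,3,4,6,7,8}:22  {0,2,3,5,6,7,8}:35  {0,3,4,5,6,7,8}:53  {1,2,4,5,6,7,8}:31  {1,3,4,5,6,7,8}:48  {2,3,4,5,6,7,8}:65
  start at 0(a): 144
  start at 1(b): 153
  start at 2(y): 123
sum over floor = 420

420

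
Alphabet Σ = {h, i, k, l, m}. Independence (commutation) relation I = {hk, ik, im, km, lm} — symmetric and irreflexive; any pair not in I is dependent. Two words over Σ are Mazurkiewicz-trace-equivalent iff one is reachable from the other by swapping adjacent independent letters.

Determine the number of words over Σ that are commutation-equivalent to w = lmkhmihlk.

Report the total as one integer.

22

0(l) covers ∅
1(m) covers ∅
2(k) covers 0:l
3(h) covers 0:l, 1:m
4(m) covers 3:h
5(i) covers 3:h
6(h) covers 4:m, 5:i
7(l) covers 2:k, 6:h
8(k) covers 7:l
floor of heap: 0:l, 1:m
completions by unplaced set U, small U first (add the entries for U minus each lowest piece of U):
  |U|=1: {8}:1
  |U|=2: {7,8}:1
  |U|=3: {2,7,8}:1  {6,7,8}:1
  |U|=4: {2,6,7,8}:2  {4,6,7,8}:1  {5,6,7,8}:1
  |U|=5: {2,4,6,7,8}:3  {2,5,6,7,8}:3  {4,5,6,7,8}:2
  |U|=6: {2,4,5,6,7,8}:8  {3,4,5,6,7,8}:2
  |U|=7: {1,3,4,5,6,7,8}:2  {2,3,4,5,6,7,8}:10
  start at 0(l): 12
  start at 1(m): 10
sum over floor = 22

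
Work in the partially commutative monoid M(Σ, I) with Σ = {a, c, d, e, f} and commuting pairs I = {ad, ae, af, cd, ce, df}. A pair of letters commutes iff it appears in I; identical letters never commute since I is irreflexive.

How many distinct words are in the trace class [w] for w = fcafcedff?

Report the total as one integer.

19

0(f) covers ∅
1(c) covers 0:f
2(a) covers 1:c
3(f) covers 1:c
4(c) covers 2:a, 3:f
5(e) covers 3:f
6(d) covers 5:e
7(f) covers 4:c, 5:e
8(f) covers 7:f
floor of heap: 0:f
completions by unplaced set U, small U first (add the entries for U minus each lowest piece of U):
  |U|=1: {6}:1  {8}:1
  |U|=2: {6,8}:2  {7,8}:1
  |U|=3: {4,7,8}:1  {6,7,8}:3
  |U|=4: {2,4,7,8}:1  {4,6,7,8}:4  {5,6,7,8}:3
  |U|=5: {2,4,6,7,8}:5  {4,5,6,7,8}:7
  |U|=6: {2,4,5,6,7,8}:12  {3,4,5,6,7,8}:7
  |U|=7: {2,3,4,5,6,7,8}:19
  start at 0(f): 19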